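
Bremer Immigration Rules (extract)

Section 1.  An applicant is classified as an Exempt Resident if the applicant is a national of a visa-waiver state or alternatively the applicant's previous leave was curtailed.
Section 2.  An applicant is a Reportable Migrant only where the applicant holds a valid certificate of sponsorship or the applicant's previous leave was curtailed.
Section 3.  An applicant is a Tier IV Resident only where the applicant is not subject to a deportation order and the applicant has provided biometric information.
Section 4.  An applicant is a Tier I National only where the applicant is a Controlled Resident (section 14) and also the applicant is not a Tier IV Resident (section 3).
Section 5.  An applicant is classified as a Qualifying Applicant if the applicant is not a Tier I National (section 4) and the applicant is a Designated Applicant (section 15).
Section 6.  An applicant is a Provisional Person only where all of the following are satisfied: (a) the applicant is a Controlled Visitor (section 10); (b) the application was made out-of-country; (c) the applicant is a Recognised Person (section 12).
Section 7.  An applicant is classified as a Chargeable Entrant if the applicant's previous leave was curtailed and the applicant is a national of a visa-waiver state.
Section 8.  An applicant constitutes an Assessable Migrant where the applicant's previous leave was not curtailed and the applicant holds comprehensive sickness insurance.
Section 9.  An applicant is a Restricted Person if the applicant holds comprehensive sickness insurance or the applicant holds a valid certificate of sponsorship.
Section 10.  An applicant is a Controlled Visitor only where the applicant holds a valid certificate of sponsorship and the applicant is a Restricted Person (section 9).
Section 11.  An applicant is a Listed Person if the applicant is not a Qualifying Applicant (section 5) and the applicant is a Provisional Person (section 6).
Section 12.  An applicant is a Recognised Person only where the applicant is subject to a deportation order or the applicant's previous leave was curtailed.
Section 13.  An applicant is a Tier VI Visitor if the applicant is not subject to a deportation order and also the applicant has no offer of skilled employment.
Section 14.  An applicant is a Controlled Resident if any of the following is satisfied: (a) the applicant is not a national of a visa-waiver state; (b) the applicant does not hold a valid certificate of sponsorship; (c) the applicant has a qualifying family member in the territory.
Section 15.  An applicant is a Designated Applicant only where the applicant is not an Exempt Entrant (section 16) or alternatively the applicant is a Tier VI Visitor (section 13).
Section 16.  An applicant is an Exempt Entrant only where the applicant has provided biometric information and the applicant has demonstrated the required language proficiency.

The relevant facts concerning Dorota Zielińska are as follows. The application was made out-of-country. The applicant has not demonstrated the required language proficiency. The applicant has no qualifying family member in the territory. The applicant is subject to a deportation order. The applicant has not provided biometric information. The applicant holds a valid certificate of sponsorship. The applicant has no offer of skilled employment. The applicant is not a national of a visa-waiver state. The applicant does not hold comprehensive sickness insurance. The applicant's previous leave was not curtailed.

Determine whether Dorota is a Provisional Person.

section 9 — Restricted Person: [the applicant holds comprehensive sickness insurance? no] OR [the applicant holds a valid certificate of sponsorship? yes] → satisfied.
section 10 — Controlled Visitor: [the applicant holds a valid certificate of sponsorship? yes] AND [Restricted Person (section 9)? yes] → satisfied.
section 12 — Recognised Person: [the applicant is subject to a deportation order? yes] OR [the applicant's previous leave was curtailed? no] → satisfied.
section 6 — Provisional Person: [Controlled Visitor (section 10)? yes] AND [the application was made out-of-country? yes] AND [Recognised Person (section 12)? yes] → satisfied.

Yes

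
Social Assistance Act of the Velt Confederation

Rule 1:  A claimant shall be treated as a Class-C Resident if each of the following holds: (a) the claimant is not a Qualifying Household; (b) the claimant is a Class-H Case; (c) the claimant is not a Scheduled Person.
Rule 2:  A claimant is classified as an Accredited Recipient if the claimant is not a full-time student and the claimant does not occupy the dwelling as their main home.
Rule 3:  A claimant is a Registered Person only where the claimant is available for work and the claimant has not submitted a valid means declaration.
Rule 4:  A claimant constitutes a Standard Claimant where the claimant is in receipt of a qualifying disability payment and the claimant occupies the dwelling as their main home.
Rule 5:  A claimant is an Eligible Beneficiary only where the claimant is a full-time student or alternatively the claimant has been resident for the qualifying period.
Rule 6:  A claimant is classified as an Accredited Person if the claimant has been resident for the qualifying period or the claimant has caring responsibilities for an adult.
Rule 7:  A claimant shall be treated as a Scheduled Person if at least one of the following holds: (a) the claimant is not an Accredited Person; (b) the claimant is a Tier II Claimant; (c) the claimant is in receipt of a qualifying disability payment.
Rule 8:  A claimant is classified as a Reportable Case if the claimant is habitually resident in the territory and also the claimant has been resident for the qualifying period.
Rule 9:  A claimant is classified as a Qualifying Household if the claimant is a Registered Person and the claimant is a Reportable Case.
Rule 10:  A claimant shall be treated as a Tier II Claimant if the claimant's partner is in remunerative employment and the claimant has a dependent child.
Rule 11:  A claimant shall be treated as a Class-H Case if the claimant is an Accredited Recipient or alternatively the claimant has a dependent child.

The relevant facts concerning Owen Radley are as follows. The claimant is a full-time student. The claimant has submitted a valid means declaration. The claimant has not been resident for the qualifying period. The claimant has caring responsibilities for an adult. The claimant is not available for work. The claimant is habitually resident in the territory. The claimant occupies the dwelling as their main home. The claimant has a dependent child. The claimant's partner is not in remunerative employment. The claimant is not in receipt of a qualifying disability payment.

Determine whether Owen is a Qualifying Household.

Under rule 3: the claimant is available for work? no; and the claimant has not submitted a valid means declaration? no. So the claimant is not a Registered Person.
Under rule 8: the claimant is habitually resident in the territory? yes; and the claimant has been resident for the qualifying period? no. So the claimant is not a Reportable Case.
Under rule 9: Registered Person (rule 3)? no; and Reportable Case (rule 8)? no. So the claimant is not a Qualifying Household.

No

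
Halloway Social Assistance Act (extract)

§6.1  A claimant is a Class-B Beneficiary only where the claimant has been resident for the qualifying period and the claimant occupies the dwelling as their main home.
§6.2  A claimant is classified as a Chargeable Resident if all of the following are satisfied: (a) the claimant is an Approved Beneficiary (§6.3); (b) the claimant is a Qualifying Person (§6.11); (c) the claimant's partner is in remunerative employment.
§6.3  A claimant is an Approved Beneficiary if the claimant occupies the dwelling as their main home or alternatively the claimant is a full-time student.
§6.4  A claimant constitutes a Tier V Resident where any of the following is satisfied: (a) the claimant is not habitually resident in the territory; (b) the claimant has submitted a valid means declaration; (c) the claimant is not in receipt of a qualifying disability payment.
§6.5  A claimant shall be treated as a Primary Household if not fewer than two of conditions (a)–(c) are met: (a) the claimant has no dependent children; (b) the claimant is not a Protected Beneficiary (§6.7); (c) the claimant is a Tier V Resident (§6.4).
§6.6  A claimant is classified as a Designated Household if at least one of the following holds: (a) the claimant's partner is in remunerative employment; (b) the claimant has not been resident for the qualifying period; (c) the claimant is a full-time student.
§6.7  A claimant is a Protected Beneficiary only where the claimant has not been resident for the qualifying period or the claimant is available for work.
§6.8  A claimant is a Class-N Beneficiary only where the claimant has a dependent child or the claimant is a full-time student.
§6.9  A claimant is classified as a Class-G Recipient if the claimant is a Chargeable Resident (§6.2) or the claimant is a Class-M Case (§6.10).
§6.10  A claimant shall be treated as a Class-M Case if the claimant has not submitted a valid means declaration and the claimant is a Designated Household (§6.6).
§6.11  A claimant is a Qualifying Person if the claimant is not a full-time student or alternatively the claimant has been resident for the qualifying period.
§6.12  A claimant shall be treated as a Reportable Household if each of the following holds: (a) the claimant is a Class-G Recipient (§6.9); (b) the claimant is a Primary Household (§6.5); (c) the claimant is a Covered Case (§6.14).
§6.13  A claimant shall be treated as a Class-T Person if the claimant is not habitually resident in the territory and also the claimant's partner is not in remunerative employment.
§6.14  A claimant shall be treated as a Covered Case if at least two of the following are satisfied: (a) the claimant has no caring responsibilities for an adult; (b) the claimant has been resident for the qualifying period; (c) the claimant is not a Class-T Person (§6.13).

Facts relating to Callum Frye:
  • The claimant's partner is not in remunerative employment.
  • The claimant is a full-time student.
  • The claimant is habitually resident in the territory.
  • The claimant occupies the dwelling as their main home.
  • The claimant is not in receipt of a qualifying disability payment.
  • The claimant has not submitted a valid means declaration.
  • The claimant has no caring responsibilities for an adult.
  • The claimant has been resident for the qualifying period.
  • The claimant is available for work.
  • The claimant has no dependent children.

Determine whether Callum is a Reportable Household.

Yes

§6.3 — Approved Beneficiary: [the claimant occupies the dwelling as their main home? yes] OR [the claimant is a full-time student? yes] → satisfied.
§6.11 — Qualifying Person: [the claimant is not a full-time student? no] OR [the claimant has been resident for the qualifying period? yes] → satisfied.
§6.2 — Chargeable Resident: [Approved Beneficiary (§6.3)? yes] AND [Qualifying Person (§6.11)? yes] AND [the claimant's partner is in remunerative employment? no] → not satisfied.
§6.6 — Designated Household: [the claimant's partner is in remunerative employment? no] OR [the claimant has not been resident for the qualifying period? no] OR [the claimant is a full-time student? yes] → satisfied.
§6.10 — Class-M Case: [the claimant has not submitted a valid means declaration? yes] AND [Designated Household (§6.6)? yes] → satisfied.
§6.9 — Class-G Recipient: [Chargeable Resident (§6.2)? no] OR [Class-M Case (§6.10)? yes] → satisfied.
§6.7 — Protected Beneficiary: [the claimant has not been resident for the qualifying period? no] OR [the claimant is available for work? yes] → satisfied.
§6.4 — Tier V Resident: [the claimant is not habitually resident in the territory? no] OR [the claimant has submitted a valid means declaration? no] OR [the claimant is not in receipt of a qualifying disability payment? yes] → satisfied.
§6.5 — Primary Household: the claimant has no dependent children? yes; not a Protected Beneficiary (§6.7)? no; Tier V Resident (§6.4)? yes — 2 of 3 hold (need ≥2) → satisfied.
§6.13 — Class-T Person: [the claimant is not habitually resident in the territory? no] AND [the claimant's partner is not in remunerative employment? yes] → not satisfied.
§6.14 — Covered Case: the claimant has no caring responsibilities for an adult? yes; the claimant has been resident for the qualifying period? yes; not a Class-T Person (§6.13)? yes — 3 of 3 hold (need ≥2) → satisfied.
§6.12 — Reportable Household: [Class-G Recipient (§6.9)? yes] AND [Primary Household (§6.5)? yes] AND [Covered Case (§6.14)? yes] → satisfied.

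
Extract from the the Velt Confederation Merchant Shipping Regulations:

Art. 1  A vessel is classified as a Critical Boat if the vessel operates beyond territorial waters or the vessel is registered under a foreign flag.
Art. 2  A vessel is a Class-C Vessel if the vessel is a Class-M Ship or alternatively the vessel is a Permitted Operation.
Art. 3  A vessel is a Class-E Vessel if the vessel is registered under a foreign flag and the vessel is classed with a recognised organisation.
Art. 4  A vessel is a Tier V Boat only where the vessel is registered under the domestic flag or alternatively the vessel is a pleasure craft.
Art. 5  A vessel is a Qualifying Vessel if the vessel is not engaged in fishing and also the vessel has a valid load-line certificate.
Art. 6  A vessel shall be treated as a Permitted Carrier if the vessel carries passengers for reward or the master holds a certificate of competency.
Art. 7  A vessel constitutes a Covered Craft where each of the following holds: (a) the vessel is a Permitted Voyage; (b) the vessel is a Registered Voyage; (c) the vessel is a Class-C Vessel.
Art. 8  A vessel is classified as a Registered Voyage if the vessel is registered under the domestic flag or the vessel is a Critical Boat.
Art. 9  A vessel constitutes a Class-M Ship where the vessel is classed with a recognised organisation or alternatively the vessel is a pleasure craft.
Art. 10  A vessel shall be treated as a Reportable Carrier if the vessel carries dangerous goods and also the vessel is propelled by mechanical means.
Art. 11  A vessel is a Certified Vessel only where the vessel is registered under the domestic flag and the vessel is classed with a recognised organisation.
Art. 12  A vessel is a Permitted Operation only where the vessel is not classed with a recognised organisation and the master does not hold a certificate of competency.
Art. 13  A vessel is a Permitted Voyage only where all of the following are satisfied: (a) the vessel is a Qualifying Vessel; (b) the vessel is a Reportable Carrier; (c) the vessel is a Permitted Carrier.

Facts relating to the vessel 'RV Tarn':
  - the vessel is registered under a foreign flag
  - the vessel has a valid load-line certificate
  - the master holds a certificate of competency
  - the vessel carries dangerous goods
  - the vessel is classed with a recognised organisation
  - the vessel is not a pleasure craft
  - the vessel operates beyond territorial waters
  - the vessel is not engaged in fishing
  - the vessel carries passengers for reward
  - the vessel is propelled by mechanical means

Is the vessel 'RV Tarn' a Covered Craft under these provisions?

article 5 — Qualifying Vessel: [the vessel is not engaged in fishing? yes] AND [the vessel has a valid load-line certificate? yes] → satisfied.
article 10 — Reportable Carrier: [the vessel carries dangerous goods? yes] AND [the vessel is propelled by mechanical means? yes] → satisfied.
article 6 — Permitted Carrier: [the vessel carries passengers for reward? yes] OR [the master holds a certificate of competency? yes] → satisfied.
article 13 — Permitted Voyage: [Qualifying Vessel (article 5)? yes] AND [Reportable Carrier (article 10)? yes] AND [Permitted Carrier (article 6)? yes] → satisfied.
article 1 — Critical Boat: [the vessel operates beyond territorial waters? yes] OR [the vessel is registered under a foreign flag? yes] → satisfied.
article 8 — Registered Voyage: [the vessel is registered under the domestic flag? no] OR [Critical Boat (article 1)? yes] → satisfied.
article 9 — Class-M Ship: [the vessel is classed with a recognised organisation? yes] OR [the vessel is a pleasure craft? no] → satisfied.
article 12 — Permitted Operation: [the vessel is not classed with a recognised organisation? no] AND [the master does not hold a certificate of competency? no] → not satisfied.
article 2 — Class-C Vessel: [Class-M Ship (article 9)? yes] OR [Permitted Operation (article 12)? no] → satisfied.
article 7 — Covered Craft: [Permitted Voyage (article 13)? yes] AND [Registered Voyage (article 8)? yes] AND [Class-C Vessel (article 2)? yes] → satisfied.

Yes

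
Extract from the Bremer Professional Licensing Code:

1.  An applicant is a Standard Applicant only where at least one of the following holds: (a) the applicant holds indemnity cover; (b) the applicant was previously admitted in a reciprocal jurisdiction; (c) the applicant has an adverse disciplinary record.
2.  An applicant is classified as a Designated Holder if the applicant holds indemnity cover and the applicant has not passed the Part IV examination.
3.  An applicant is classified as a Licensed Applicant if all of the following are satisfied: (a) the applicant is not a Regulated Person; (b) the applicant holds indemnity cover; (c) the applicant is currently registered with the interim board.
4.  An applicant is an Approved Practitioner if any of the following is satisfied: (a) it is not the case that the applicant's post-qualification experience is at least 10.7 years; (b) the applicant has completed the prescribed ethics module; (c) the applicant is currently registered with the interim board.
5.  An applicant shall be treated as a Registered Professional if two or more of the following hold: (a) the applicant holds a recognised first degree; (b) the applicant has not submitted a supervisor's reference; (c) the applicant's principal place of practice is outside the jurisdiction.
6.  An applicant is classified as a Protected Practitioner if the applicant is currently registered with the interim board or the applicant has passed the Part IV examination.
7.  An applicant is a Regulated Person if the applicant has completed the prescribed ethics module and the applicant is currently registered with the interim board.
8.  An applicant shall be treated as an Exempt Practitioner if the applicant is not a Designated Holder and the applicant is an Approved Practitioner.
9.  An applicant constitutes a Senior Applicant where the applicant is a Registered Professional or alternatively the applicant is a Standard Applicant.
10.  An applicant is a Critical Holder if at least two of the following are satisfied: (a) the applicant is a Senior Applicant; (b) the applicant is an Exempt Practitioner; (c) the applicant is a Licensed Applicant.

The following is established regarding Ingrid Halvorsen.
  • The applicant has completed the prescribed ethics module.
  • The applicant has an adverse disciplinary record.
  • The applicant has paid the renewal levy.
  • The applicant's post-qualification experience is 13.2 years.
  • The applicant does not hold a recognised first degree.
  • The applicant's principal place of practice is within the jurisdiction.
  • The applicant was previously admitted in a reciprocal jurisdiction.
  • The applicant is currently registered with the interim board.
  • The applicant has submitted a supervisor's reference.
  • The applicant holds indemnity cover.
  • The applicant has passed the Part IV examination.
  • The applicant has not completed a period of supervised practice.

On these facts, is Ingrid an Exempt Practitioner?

Yes

Under paragraph 2: the applicant holds indemnity cover? yes; and the applicant has not passed the Part IV examination? no. So the applicant is not a Designated Holder.
Under paragraph 4: applicant's post-qualification experience: 13.2 years ≥ 10.7 years? yes, so negated condition no; or the applicant has completed the prescribed ethics module? yes; or the applicant is currently registered with the interim board? yes. So the applicant is an Approved Practitioner.
Under paragraph 8: not a Designated Holder (paragraph 2)? yes; and Approved Practitioner (paragraph 4)? yes. So the applicant is an Exempt Practitioner.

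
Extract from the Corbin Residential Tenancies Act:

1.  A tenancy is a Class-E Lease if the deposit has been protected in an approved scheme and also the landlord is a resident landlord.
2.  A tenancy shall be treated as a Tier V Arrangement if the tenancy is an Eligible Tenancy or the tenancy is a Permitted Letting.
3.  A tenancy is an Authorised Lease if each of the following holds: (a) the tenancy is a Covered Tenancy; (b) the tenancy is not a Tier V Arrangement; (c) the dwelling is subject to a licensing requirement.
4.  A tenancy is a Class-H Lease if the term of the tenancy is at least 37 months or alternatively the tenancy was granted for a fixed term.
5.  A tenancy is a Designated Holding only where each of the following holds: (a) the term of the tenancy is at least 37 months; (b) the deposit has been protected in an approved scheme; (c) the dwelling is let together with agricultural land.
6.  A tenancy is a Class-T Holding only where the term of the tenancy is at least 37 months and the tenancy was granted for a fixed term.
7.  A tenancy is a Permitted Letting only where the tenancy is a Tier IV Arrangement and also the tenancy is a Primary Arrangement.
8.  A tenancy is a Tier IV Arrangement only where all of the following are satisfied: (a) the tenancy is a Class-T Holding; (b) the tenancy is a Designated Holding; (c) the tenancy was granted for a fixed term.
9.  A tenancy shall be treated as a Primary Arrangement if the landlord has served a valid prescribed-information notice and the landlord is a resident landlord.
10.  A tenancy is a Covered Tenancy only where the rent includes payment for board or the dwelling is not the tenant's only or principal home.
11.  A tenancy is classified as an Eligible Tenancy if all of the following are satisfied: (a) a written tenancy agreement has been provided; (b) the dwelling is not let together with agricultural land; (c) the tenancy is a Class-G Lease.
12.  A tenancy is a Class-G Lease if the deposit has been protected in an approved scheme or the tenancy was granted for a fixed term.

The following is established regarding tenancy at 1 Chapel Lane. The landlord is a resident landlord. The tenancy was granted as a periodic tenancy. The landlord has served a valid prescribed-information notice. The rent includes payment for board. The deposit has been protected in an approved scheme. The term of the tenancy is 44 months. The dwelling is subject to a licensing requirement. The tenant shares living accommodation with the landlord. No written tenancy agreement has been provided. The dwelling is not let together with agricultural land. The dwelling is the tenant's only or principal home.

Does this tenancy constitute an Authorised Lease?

Yes

paragraph 10 — Covered Tenancy: [the rent includes payment for board? yes] OR [the dwelling is not the tenant's only or principal home? no] → satisfied.
paragraph 12 — Class-G Lease: [the deposit has been protected in an approved scheme? yes] OR [the tenancy was granted for a fixed term? no] → satisfied.
paragraph 11 — Eligible Tenancy: [a written tenancy agreement has been provided? no] AND [the dwelling is not let together with agricultural land? yes] AND [Class-G Lease (paragraph 12)? yes] → not satisfied.
paragraph 6 — Class-T Holding: [term of the tenancy: 44 months ≥ 37 months? yes] AND [the tenancy was granted for a fixed term? no] → not satisfied.
paragraph 5 — Designated Holding: [term of the tenancy: 44 months ≥ 37 months? yes] AND [the deposit has been protected in an approved scheme? yes] AND [the dwelling is let together with agricultural land? no] → not satisfied.
paragraph 8 — Tier IV Arrangement: [Class-T Holding (paragraph 6)? no] AND [Designated Holding (paragraph 5)? no] AND [the tenancy was granted for a fixed term? no] → not satisfied.
paragraph 9 — Primary Arrangement: [the landlord has served a valid prescribed-information notice? yes] AND [the landlord is a resident landlord? yes] → satisfied.
paragraph 7 — Permitted Letting: [Tier IV Arrangement (paragraph 8)? no] AND [Primary Arrangement (paragraph 9)? yes] → not satisfied.
paragraph 2 — Tier V Arrangement: [Eligible Tenancy (paragraph 11)? no] OR [Permitted Letting (paragraph 7)? no] → not satisfied.
paragraph 3 — Authorised Lease: [Covered Tenancy (paragraph 10)? yes] AND [not a Tier V Arrangement (paragraph 2)? yes] AND [the dwelling is subject to a licensing requirement? yes] → satisfied.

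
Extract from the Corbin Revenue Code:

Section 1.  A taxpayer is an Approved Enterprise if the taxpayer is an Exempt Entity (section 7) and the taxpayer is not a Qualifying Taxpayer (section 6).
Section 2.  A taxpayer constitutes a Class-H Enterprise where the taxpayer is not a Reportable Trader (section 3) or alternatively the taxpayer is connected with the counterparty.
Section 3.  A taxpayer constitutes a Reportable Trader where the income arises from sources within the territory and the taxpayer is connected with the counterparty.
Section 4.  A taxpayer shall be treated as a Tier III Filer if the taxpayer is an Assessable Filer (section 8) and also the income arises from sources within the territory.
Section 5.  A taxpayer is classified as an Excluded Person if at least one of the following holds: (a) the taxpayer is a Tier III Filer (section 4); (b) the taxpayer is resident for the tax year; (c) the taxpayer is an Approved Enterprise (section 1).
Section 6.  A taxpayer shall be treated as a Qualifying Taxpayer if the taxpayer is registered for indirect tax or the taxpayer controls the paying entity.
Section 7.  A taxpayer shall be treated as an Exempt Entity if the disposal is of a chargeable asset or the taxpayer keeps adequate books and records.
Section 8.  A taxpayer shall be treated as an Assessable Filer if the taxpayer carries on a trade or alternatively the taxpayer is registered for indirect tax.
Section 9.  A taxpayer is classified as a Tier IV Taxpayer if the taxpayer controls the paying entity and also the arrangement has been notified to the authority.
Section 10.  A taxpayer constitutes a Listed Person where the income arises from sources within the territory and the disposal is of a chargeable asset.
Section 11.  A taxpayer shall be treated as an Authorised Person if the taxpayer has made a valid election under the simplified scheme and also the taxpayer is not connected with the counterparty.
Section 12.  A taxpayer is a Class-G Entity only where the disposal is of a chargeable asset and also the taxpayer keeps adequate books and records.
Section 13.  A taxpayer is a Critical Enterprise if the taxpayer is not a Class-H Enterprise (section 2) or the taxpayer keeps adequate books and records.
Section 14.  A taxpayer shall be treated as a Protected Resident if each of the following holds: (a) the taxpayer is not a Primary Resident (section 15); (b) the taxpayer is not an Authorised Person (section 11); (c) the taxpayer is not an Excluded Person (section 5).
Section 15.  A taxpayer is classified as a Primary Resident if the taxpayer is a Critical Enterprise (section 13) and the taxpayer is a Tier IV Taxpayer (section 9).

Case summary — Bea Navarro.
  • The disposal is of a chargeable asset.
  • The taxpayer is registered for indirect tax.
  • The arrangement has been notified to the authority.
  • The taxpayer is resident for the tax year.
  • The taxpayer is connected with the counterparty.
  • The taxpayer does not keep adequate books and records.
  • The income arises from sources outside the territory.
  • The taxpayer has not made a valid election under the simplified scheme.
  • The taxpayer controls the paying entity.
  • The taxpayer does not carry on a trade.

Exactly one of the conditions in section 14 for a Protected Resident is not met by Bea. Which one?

Excluded Person

Under section 3: the income arises from sources within the territory? no; and the taxpayer is connected with the counterparty? yes. So the taxpayer is not a Reportable Trader.
Under section 2: not a Reportable Trader (section 3)? yes; or the taxpayer is connected with the counterparty? yes. So the taxpayer is a Class-H Enterprise.
Under section 13: not a Class-H Enterprise (section 2)? no; or the taxpayer keeps adequate books and records? no. So the taxpayer is not a Critical Enterprise.
Under section 9: the taxpayer controls the paying entity? yes; and the arrangement has been notified to the authority? yes. So the taxpayer is a Tier IV Taxpayer.
Under section 15: Critical Enterprise (section 13)? no; and Tier IV Taxpayer (section 9)? yes. So the taxpayer is not a Primary Resident.
Under section 11: the taxpayer has made a valid election under the simplified scheme? no; and the taxpayer is not connected with the counterparty? no. So the taxpayer is not an Authorised Person.
Under section 8: the taxpayer carries on a trade? no; or the taxpayer is registered for indirect tax? yes. So the taxpayer is an Assessable Filer.
Under section 4: Assessable Filer (section 8)? yes; and the income arises from sources within the territory? no. So the taxpayer is not a Tier III Filer.
Under section 7: the disposal is of a chargeable asset? yes; or the taxpayer keeps adequate books and records? no. So the taxpayer is an Exempt Entity.
Under section 6: the taxpayer is registered for indirect tax? yes; or the taxpayer controls the paying entity? yes. So the taxpayer is a Qualifying Taxpayer.
Under section 1: Exempt Entity (section 7)? yes; and not a Qualifying Taxpayer (section 6)? no. So the taxpayer is not an Approved Enterprise.
Under section 5: Tier III Filer (section 4)? no; or the taxpayer is resident for the tax year? yes; or Approved Enterprise (section 1)? no. So the taxpayer is an Excluded Person.
Under section 14: not a Primary Resident (section 15)? yes; and not an Authorised Person (section 11)? yes; and not an Excluded Person (section 5)? no. So the taxpayer is not a Protected Resident.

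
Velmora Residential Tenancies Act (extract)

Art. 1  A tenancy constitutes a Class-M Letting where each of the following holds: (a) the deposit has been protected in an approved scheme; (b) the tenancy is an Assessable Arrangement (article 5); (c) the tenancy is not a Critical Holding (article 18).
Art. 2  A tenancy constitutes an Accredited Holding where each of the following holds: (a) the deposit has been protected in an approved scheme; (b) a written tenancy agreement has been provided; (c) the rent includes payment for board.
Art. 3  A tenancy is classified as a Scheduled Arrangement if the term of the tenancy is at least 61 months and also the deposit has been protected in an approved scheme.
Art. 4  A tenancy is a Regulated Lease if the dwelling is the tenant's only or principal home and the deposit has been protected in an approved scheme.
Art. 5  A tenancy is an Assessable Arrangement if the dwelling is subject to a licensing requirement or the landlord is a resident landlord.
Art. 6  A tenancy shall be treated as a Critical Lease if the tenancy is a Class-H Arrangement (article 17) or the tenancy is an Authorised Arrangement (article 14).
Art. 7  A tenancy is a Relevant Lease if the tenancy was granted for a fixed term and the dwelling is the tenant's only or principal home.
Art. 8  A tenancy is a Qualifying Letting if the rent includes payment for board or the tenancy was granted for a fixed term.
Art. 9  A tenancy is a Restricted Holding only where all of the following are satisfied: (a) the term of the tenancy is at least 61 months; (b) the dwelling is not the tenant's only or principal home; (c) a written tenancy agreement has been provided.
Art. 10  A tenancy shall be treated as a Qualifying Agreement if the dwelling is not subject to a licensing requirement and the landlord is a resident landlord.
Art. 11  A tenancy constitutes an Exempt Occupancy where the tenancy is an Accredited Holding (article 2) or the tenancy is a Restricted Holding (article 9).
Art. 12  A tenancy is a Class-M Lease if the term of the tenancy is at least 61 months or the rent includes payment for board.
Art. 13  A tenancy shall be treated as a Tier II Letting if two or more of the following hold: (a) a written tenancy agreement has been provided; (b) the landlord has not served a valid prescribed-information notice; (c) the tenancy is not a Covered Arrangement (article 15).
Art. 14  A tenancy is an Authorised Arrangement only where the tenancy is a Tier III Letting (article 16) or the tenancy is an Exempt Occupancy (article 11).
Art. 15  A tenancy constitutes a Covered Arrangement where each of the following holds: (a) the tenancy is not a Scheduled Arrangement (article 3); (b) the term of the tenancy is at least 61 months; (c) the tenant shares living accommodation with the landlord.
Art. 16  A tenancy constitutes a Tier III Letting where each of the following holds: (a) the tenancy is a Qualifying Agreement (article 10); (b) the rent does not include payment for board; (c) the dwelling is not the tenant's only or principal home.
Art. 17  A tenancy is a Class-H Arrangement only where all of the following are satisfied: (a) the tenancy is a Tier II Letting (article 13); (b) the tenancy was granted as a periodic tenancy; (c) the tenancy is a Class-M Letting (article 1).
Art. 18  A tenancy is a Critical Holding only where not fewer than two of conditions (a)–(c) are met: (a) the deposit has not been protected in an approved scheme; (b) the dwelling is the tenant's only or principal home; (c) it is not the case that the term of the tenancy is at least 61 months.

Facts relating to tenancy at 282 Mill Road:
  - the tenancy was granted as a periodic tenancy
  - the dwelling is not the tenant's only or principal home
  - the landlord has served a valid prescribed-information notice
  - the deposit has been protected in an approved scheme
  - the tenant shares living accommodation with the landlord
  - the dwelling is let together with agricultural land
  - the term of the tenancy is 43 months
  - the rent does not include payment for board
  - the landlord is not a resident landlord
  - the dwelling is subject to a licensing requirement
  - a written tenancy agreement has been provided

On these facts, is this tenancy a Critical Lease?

article 3 — Scheduled Arrangement: [term of the tenancy: 43 months ≥ 61 months? no] AND [the deposit has been protected in an approved scheme? yes] → not satisfied.
article 15 — Covered Arrangement: [not a Scheduled Arrangement (article 3)? yes] AND [term of the tenancy: 43 months ≥ 61 months? no] AND [the tenant shares living accommodation with the landlord? yes] → not satisfied.
article 13 — Tier II Letting: a written tenancy agreement has been provided? yes; the landlord has not served a valid prescribed-information notice? no; not a Covered Arrangement (article 15)? yes — 2 of 3 hold (need ≥2) → satisfied.
article 5 — Assessable Arrangement: [the dwelling is subject to a licensing requirement? yes] OR [the landlord is a resident landlord? no] → satisfied.
article 18 — Critical Holding: the deposit has not been protected in an approved scheme? no; the dwelling is the tenant's only or principal home? no; term of the tenancy: 43 months ≥ 61 months? no, so negated condition yes — 1 of 3 hold (need ≥2) → not satisfied.
article 1 — Class-M Letting: [the deposit has been protected in an approved scheme? yes] AND [Assessable Arrangement (article 5)? yes] AND [not a Critical Holding (article 18)? yes] → satisfied.
article 17 — Class-H Arrangement: [Tier II Letting (article 13)? yes] AND [the tenancy was granted as a periodic tenancy? yes] AND [Class-M Letting (article 1)? yes] → satisfied.
article 10 — Qualifying Agreement: [the dwelling is not subject to a licensing requirement? no] AND [the landlord is a resident landlord? no] → not satisfied.
article 16 — Tier III Letting: [Qualifying Agreement (article 10)? no] AND [the rent does not include payment for board? yes] AND [the dwelling is not the tenant's only or principal home? yes] → not satisfied.
article 2 — Accredited Holding: [the deposit has been protected in an approved scheme? yes] AND [a written tenancy agreement has been provided? yes] AND [the rent includes payment for board? no] → not satisfied.
article 9 — Restricted Holding: [term of the tenancy: 43 months ≥ 61 months? no] AND [the dwelling is not the tenant's only or principal home? yes] AND [a written tenancy agreement has been provided? yes] → not satisfied.
article 11 — Exempt Occupancy: [Accredited Holding (article 2)? no] OR [Restricted Holding (article 9)? no] → not satisfied.
article 14 — Authorised Arrangement: [Tier III Letting (article 16)? no] OR [Exempt Occupancy (article 11)? no] → not satisfied.
article 6 — Critical Lease: [Class-H Arrangement (article 17)? yes] OR [Authorised Arrangement (article 14)? no] → satisfied.

Yes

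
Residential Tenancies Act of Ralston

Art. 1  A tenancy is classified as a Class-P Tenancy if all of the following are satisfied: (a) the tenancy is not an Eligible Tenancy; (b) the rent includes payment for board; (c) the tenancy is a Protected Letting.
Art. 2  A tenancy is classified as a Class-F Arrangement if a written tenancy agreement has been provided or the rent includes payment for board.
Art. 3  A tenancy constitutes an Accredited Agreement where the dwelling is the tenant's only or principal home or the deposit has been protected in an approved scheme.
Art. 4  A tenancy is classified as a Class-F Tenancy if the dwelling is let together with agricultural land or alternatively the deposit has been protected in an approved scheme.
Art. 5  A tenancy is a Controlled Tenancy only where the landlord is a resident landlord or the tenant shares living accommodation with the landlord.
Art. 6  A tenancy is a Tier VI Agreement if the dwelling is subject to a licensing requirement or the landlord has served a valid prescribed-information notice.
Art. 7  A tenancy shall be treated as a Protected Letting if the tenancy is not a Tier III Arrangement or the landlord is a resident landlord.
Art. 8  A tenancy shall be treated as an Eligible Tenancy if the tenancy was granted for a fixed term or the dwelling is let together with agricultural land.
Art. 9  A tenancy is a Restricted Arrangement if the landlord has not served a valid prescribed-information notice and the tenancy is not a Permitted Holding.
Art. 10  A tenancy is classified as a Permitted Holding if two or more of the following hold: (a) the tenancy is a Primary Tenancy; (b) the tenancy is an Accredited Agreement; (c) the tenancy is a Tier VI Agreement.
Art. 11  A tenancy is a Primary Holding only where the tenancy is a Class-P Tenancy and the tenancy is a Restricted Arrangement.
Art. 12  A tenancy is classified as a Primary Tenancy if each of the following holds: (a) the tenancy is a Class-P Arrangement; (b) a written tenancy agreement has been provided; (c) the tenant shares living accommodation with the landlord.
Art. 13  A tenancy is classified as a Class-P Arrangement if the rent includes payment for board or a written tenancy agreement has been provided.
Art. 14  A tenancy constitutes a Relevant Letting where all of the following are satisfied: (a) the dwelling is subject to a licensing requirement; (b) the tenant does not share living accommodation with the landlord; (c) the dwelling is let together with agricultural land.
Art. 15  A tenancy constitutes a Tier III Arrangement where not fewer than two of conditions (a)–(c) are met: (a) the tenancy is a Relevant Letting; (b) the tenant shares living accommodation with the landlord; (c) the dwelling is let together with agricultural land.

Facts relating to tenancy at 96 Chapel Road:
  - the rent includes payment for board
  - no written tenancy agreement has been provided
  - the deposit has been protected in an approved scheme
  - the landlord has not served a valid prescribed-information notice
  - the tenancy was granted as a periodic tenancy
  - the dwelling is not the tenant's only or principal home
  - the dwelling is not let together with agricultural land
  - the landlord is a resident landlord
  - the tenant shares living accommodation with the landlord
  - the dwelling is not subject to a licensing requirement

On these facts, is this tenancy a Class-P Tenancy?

Yes

article 8 — Eligible Tenancy: [the tenancy was granted for a fixed term? no] OR [the dwelling is let together with agricultural land? no] → not satisfied.
article 14 — Relevant Letting: [the dwelling is subject to a licensing requirement? no] AND [the tenant does not share living accommodation with the landlord? no] AND [the dwelling is let together with agricultural land? no] → not satisfied.
article 15 — Tier III Arrangement: Relevant Letting (article 14)? no; the tenant shares living accommodation with the landlord? yes; the dwelling is let together with agricultural land? no — 1 of 3 hold (need ≥2) → not satisfied.
article 7 — Protected Letting: [not a Tier III Arrangement (article 15)? yes] OR [the landlord is a resident landlord? yes] → satisfied.
article 1 — Class-P Tenancy: [not an Eligible Tenancy (article 8)? yes] AND [the rent includes payment for board? yes] AND [Protected Letting (article 7)? yes] → satisfied.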